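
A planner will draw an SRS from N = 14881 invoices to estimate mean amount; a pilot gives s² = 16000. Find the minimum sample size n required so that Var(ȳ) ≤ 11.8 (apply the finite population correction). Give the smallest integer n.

Without fpc, n₀ = s²/D = 16000/11.8 = 1355.9322.
With fpc, (1 − n/N)·s²/n ≤ D requires n ≥ n₀/(1 + n₀/N) = 1355.9322/(1 + 1355.9322/14881) = 1242.6995.
Rounding up, n = 1243.

1243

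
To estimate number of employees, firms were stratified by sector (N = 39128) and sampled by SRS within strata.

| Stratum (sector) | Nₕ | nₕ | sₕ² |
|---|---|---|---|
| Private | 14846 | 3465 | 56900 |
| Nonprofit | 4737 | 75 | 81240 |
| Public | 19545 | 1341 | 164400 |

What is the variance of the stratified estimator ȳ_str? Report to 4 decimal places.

45.9274

Var(ȳ_str) = Σₕ Wₕ²(1 − fₕ)sₕ²/nₕ with Wₕ = Nₕ/N, N = 39128.
Private: Wₕ = 0.37942139; term = 0.37942139²·(1 − 0.23339620)·56900/3465 = 1.8122729.
Nonprofit: Wₕ = 0.12106420; term = 0.12106420²·(1 − 0.01583281)·81240/75 = 15.624604.
Public: Wₕ = 0.49951441; term = 0.49951441²·(1 − 0.06861090)·164400/1341 = 28.490511.
Sum = 45.927388.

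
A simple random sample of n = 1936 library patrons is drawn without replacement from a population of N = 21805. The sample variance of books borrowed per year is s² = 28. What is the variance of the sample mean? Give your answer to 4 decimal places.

Under SRS without replacement, Var(ȳ) = (1 − f)·s²/n with f = n/N = 1936/21805 = 0.08878698.
Var(ȳ) = (1 − 0.08878698)·28/1936 = 0.91121302·0.01446281 = 0.013178701.

0.0132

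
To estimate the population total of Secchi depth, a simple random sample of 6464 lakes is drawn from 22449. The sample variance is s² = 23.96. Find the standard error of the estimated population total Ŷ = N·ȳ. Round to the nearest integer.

Var(Ŷ) = N²·Var(ȳ) = N²·(1 − n/N)·s²/n.
f = 6464/22449 = 0.28794156; Var(ȳ) = 0.71205844·23.96/6464 = 0.002639375.
Var(Ŷ) = 22449² · 0.002639375 = 1.3301331 × 10^6.
SE(Ŷ) = √(1.3301331 × 10^6) = 1153.

1153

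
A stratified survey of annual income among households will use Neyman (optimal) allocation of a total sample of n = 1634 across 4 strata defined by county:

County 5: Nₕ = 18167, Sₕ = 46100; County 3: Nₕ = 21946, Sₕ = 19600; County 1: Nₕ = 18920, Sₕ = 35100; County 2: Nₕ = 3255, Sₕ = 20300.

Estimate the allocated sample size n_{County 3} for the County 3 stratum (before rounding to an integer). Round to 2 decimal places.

Neyman allocation: nₕ = n·NₕSₕ / Σⱼ NⱼSⱼ.
Σ NⱼSⱼ = 18167·46100 + 21946·19600 + 18920·35100 + 3255·20300 = 1.9978088 × 10^9.
n_{County 3} = 1634·21946·19600 / (1.9978088 × 10^9) = 351.81.

351.81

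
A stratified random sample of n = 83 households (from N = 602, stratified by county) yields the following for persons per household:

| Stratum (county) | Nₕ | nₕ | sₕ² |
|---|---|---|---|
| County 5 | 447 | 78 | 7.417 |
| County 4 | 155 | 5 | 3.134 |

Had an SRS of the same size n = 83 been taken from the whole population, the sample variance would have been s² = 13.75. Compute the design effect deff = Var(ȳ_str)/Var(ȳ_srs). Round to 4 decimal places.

0.5846

Var(ȳ_str) = Σ Wₕ²(1−fₕ)sₕ²/nₕ with Wₕ = Nₕ/602:
  County 5: (447/602)²·(1−78/447)·7.417/78 = 0.043278737
  County 4: (155/602)²·(1−5/155)·3.134/5 = 0.040212304
  → Var(ȳ_str) = 0.083491041.
Var(ȳ_srs) = (1 − 83/602)·13.75/83 = 0.14282212.
deff = 0.083491041 / 0.14282212 = 0.5846.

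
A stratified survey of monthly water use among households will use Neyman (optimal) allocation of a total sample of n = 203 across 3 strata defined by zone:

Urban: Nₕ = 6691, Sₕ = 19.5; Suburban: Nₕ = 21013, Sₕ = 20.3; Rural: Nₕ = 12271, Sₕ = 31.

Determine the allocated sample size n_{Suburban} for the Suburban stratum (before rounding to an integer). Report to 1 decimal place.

Neyman allocation: nₕ = n·NₕSₕ / Σⱼ NⱼSⱼ.
Σ NⱼSⱼ = 6691·19.5 + 21013·20.3 + 12271·31 = 937439.4.
n_{Suburban} = 203·21013·20.3 / 937439.4 = 92.4.

92.4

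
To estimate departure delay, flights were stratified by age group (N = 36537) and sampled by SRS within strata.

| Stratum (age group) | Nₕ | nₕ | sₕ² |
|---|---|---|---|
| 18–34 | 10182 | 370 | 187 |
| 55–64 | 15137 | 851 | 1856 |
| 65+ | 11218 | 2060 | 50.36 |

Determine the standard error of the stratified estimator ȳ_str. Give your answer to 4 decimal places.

Var(ȳ_str) = Σₕ Wₕ²(1 − fₕ)sₕ²/nₕ with Wₕ = Nₕ/N, N = 36537.
18–34: Wₕ = 0.27867641; term = 0.27867641²·(1 − 0.03633864)·187/370 = 0.037823764.
55–64: Wₕ = 0.41429236; term = 0.41429236²·(1 − 0.05621986)·1856/851 = 0.35329143.
65+: Wₕ = 0.30703123; term = 0.30703123²·(1 − 0.18363345)·50.36/2060 = 0.0018813466.
Sum = 0.39299654.
SE = √(0.39299654) = 0.6269.

0.6269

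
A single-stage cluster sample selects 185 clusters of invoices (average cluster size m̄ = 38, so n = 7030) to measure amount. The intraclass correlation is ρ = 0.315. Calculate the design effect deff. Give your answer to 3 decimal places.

deff = 1 + (38 − 1)·0.315 = 1 + 11.655 = 12.655.

12.655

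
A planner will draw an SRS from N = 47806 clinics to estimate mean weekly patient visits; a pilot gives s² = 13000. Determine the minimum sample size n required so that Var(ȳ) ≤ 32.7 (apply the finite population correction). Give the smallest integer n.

395

Without fpc, n₀ = s²/D = 13000/32.7 = 397.5535.
With fpc, (1 − n/N)·s²/n ≤ D requires n ≥ n₀/(1 + n₀/N) = 397.5535/(1 + 397.5535/47806) = 394.2747.
Rounding up, n = 395.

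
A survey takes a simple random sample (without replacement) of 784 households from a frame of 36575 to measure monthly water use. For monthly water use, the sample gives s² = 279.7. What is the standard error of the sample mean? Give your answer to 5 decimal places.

0.59086

Under SRS without replacement, Var(ȳ) = (1 − f)·s²/n with f = n/N = 784/36575 = 0.02143541.
Var(ȳ) = (1 − 0.02143541)·279.7/784 = 0.97856459·0.3567602 = 0.3491129.
SE(ȳ) = √(0.3491129) = 0.59086.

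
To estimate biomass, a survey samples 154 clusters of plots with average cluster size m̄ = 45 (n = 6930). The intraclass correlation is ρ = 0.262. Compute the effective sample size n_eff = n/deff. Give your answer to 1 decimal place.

deff = 1 + (45 − 1)·0.262 = 1 + 11.528 = 12.528.
n_eff = 6930 / 12.528 = 553.2.

553.2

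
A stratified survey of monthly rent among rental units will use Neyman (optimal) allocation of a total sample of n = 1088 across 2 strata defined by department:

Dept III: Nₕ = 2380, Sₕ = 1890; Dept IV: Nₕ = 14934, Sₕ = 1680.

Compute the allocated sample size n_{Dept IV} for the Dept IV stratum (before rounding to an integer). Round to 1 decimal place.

Neyman allocation: nₕ = n·NₕSₕ / Σⱼ NⱼSⱼ.
Σ NⱼSⱼ = 2380·1890 + 14934·1680 = 2.958732 × 10^7.
n_{Dept IV} = 1088·14934·1680 / (2.958732 × 10^7) = 922.6.

922.6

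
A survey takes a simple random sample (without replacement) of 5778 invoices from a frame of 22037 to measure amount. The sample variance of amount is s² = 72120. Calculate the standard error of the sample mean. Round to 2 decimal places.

3.03

Under SRS without replacement, Var(ȳ) = (1 − f)·s²/n with f = n/N = 5778/22037 = 0.26219540.
Var(ȳ) = (1 − 0.26219540)·72120/5778 = 0.73780460·12.481828 = 9.2091499.
SE(ȳ) = √(9.2091499) = 3.03.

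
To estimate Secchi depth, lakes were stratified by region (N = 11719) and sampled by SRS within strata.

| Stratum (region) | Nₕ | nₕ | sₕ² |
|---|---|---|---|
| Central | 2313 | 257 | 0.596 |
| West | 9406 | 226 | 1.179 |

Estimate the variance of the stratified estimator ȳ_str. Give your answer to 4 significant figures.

0.003360

Var(ȳ_str) = Σₕ Wₕ²(1 − fₕ)sₕ²/nₕ with Wₕ = Nₕ/N, N = 11719.
Central: Wₕ = 0.19737179; term = 0.19737179²·(1 − 0.11111111)·0.596/257 = 8.0302815 × 10^-5.
West: Wₕ = 0.80262821; term = 0.80262821²·(1 − 0.02402722)·1.179/226 = 0.0032799854.
Sum = 0.0033602882.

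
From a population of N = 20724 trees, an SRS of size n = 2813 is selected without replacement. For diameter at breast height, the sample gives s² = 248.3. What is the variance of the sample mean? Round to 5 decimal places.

Under SRS without replacement, Var(ȳ) = (1 − f)·s²/n with f = n/N = 2813/20724 = 0.13573634.
Var(ȳ) = (1 − 0.13573634)·248.3/2813 = 0.86426366·0.088268752 = 0.076287474.

0.07629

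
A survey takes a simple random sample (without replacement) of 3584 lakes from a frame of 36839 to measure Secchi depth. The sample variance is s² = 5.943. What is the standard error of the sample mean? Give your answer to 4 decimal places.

Under SRS without replacement, Var(ȳ) = (1 − f)·s²/n with f = n/N = 3584/36839 = 0.09728820.
Var(ȳ) = (1 − 0.09728820)·5.943/3584 = 0.90271180·0.0016582031 = 0.0014968795.
SE(ȳ) = √(0.0014968795) = 0.0387.

0.0387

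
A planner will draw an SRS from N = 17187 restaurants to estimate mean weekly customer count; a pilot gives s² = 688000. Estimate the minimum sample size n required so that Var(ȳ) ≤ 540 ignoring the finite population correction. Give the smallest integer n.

1275

Without fpc, n₀ = s²/D = 688000/540 = 1274.0741.
Rounding up, n = 1275.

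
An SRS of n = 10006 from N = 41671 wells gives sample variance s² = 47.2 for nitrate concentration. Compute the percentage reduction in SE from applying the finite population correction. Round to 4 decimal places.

f = n/N = 10006/41671 = 0.24011903.
SE_no-fpc = √(s²/n) = 0.068681655; SE_fpc = √((1−f)s²/n) = 0.05987059.
Ratio = √(1−f) = 0.87171152. Reduction = 100·(1 − 0.87171152) = 12.8288%.

12.8288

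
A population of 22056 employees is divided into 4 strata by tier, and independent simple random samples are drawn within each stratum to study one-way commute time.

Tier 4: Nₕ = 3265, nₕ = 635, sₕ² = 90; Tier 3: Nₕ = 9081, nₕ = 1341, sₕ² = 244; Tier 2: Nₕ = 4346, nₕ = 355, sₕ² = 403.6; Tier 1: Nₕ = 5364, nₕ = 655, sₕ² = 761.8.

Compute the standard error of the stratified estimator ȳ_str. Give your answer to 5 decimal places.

0.36016

Var(ȳ_str) = Σₕ Wₕ²(1 − fₕ)sₕ²/nₕ with Wₕ = Nₕ/N, N = 22056.
Tier 4: Wₕ = 0.14803228; term = 0.14803228²·(1 − 0.19448698)·90/635 = 0.0025018094.
Tier 3: Wₕ = 0.41172470; term = 0.41172470²·(1 − 0.14767096)·244/1341 = 0.026289491.
Tier 2: Wₕ = 0.19704389; term = 0.19704389²·(1 − 0.08168431)·403.6/355 = 0.040535987.
Tier 1: Wₕ = 0.24319913; term = 0.24319913²·(1 − 0.12211037)·761.8/655 = 0.060389804.
Sum = 0.12971709.
SE = √(0.12971709) = 0.36016.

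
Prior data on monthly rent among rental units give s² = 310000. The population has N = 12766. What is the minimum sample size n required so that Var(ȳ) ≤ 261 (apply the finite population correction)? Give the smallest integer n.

1087

Without fpc, n₀ = s²/D = 310000/261 = 1187.7395.
With fpc, (1 − n/N)·s²/n ≤ D requires n ≥ n₀/(1 + n₀/N) = 1187.7395/(1 + 1187.7395/12766) = 1086.6394.
Rounding up, n = 1087.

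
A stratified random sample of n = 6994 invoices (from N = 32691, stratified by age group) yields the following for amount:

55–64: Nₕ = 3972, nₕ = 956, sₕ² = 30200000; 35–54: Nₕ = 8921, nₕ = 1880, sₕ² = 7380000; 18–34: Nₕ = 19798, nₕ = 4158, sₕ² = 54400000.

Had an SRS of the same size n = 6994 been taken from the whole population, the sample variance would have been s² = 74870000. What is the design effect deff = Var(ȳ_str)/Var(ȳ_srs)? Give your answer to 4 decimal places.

0.5200

Var(ȳ_str) = Σ Wₕ²(1−fₕ)sₕ²/nₕ with Wₕ = Nₕ/32691:
  55–64: (3972/32691)²·(1−956/3972)·30200000/956 = 354.10594
  35–54: (8921/32691)²·(1−1880/8921)·7380000/1880 = 230.72252
  18–34: (19798/32691)²·(1−4158/19798)·54400000/4158 = 3790.6708
  → Var(ȳ_str) = 4375.4993.
Var(ȳ_srs) = (1 − 6994/32691)·74870000/6994 = 8414.6571.
deff = 4375.4993 / 8414.6571 = 0.5200.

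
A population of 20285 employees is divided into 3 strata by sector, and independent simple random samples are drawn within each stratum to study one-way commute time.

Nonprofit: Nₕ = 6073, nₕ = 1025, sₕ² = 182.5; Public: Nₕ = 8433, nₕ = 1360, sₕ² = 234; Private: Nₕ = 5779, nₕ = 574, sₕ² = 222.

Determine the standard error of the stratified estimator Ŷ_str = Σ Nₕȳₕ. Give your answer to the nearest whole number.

Var(Ŷ_str) = Σₕ Nₕ²(1 − fₕ)sₕ²/nₕ.
Nonprofit: 6073²·(1 − 1025/6073)·182.5/1025 = 5.4583532 × 10^6.
Public: 8433²·(1 − 1360/8433)·234/1360 = 1.0262725 × 10^7.
Private: 5779²·(1 − 574/5779)·222/574 = 1.163361 × 10^7.
Sum = 2.7354688 × 10^7.
SE = √(2.7354688 × 10^7) = 5230.

5230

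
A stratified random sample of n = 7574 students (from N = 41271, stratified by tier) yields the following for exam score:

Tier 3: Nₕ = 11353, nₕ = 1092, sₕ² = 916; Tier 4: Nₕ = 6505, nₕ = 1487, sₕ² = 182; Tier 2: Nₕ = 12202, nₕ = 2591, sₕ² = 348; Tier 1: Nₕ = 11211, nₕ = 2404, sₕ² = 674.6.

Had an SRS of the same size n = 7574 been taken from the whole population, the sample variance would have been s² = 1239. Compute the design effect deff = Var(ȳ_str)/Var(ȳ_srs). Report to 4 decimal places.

0.6381

Var(ȳ_str) = Σ Wₕ²(1−fₕ)sₕ²/nₕ with Wₕ = Nₕ/41271:
  Tier 3: (11353/41271)²·(1−1092/11353)·916/1092 = 0.057369779
  Tier 4: (6505/41271)²·(1−1487/6505)·182/1487 = 0.00234557
  Tier 2: (12202/41271)²·(1−2591/12202)·348/2591 = 0.0092474384
  Tier 1: (11211/41271)²·(1−2404/11211)·674.6/2404 = 0.016266505
  → Var(ȳ_str) = 0.085229292.
Var(ȳ_srs) = (1 − 7574/41271)·1239/7574 = 0.13356487.
deff = 0.085229292 / 0.13356487 = 0.6381.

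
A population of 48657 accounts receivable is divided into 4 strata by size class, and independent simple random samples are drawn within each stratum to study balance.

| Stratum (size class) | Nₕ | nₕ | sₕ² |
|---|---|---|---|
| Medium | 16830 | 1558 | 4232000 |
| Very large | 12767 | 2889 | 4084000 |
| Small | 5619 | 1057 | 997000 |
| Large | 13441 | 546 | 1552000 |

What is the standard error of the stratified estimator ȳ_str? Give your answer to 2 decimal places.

24.26

Var(ȳ_str) = Σₕ Wₕ²(1 − fₕ)sₕ²/nₕ with Wₕ = Nₕ/N, N = 48657.
Medium: Wₕ = 0.34589062; term = 0.34589062²·(1 − 0.09257279)·4232000/1558 = 294.89512.
Very large: Wₕ = 0.26238773; term = 0.26238773²·(1 − 0.22628652)·4084000/2889 = 75.30181.
Small: Wₕ = 0.11548184; term = 0.11548184²·(1 − 0.18811176)·997000/1057 = 10.212776.
Large: Wₕ = 0.27623980; term = 0.27623980²·(1 − 0.04062198)·1552000/546 = 208.09486.
Sum = 588.50457.
SE = √(588.50457) = 24.26.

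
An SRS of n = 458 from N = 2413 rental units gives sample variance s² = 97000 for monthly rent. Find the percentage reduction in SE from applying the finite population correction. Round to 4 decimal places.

9.9892

f = n/N = 458/2413 = 0.18980522.
SE_no-fpc = √(s²/n) = 14.55302; SE_fpc = √((1−f)s²/n) = 13.099293.
Ratio = √(1−f) = 0.90010820. Reduction = 100·(1 − 0.90010820) = 9.9892%.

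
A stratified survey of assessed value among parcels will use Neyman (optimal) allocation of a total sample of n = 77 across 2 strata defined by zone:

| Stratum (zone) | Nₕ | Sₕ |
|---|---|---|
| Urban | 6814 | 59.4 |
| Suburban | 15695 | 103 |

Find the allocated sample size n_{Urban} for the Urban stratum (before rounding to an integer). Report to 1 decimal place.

15.4

Neyman allocation: nₕ = n·NₕSₕ / Σⱼ NⱼSⱼ.
Σ NⱼSⱼ = 6814·59.4 + 15695·103 = 2.0213366 × 10^6.
n_{Urban} = 77·6814·59.4 / (2.0213366 × 10^6) = 15.4.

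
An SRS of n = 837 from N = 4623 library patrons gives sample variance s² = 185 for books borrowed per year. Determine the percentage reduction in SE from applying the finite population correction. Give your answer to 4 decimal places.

f = n/N = 837/4623 = 0.18105127.
SE_no-fpc = √(s²/n) = 0.4701356; SE_fpc = √((1−f)s²/n) = 0.4254529.
Ratio = √(1−f) = 0.90495786. Reduction = 100·(1 − 0.90495786) = 9.5042%.

9.5042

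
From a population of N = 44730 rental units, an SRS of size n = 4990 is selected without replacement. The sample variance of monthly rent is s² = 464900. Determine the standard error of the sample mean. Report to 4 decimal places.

Under SRS without replacement, Var(ȳ) = (1 − f)·s²/n with f = n/N = 4990/44730 = 0.11155824.
Var(ȳ) = (1 − 0.11155824)·464900/4990 = 0.88844176·93.166333 = 82.772861.
SE(ȳ) = √(82.772861) = 9.0980.

9.0980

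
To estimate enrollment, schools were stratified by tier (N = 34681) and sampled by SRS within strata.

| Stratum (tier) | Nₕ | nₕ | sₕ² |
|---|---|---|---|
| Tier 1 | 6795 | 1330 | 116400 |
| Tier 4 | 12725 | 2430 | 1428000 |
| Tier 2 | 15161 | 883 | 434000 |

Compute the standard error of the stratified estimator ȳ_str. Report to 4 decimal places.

Var(ȳ_str) = Σₕ Wₕ²(1 − fₕ)sₕ²/nₕ with Wₕ = Nₕ/N, N = 34681.
Tier 1: Wₕ = 0.19592861; term = 0.19592861²·(1 − 0.19573216)·116400/1330 = 2.7020771.
Tier 4: Wₕ = 0.36691560; term = 0.36691560²·(1 − 0.19096267)·1428000/2430 = 64.006319.
Tier 2: Wₕ = 0.43715579; term = 0.43715579²·(1 − 0.05824154)·434000/883 = 88.458797.
Sum = 155.16719.
SE = √(155.16719) = 12.4566.

12.4566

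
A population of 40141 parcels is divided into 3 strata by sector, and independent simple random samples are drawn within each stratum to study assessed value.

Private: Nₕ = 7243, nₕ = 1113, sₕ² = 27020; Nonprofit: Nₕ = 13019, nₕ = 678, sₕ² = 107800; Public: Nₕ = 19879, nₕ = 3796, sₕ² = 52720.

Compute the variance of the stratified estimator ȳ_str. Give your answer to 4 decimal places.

Var(ȳ_str) = Σₕ Wₕ²(1 − fₕ)sₕ²/nₕ with Wₕ = Nₕ/N, N = 40141.
Private: Wₕ = 0.18043895; term = 0.18043895²·(1 − 0.15366561)·27020/1113 = 0.66894862.
Nonprofit: Wₕ = 0.32433173; term = 0.32433173²·(1 − 0.05207773)·107800/678 = 15.854066.
Public: Wₕ = 0.49522932; term = 0.49522932²·(1 − 0.19095528)·52720/3796 = 2.7557158.
Sum = 19.27873.

19.2787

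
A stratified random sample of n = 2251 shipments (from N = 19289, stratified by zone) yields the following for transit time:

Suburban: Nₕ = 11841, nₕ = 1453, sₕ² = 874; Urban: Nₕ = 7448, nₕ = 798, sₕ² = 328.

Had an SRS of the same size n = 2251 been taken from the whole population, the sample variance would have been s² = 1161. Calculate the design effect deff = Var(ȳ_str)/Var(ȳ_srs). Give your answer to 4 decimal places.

0.5566

Var(ȳ_str) = Σ Wₕ²(1−fₕ)sₕ²/nₕ with Wₕ = Nₕ/19289:
  Suburban: (11841/19289)²·(1−1453/11841)·874/1453 = 0.19885967
  Urban: (7448/19289)²·(1−798/7448)·328/798 = 0.054715811
  → Var(ȳ_str) = 0.25357548.
Var(ȳ_srs) = (1 − 2251/19289)·1161/2251 = 0.45558102.
deff = 0.25357548 / 0.45558102 = 0.5566.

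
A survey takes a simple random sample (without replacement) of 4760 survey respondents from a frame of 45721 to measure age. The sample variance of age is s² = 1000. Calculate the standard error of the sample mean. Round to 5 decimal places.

Under SRS without replacement, Var(ȳ) = (1 − f)·s²/n with f = n/N = 4760/45721 = 0.10410971.
Var(ȳ) = (1 − 0.10410971)·1000/4760 = 0.89589029·0.21008403 = 0.18821225.
SE(ȳ) = √(0.18821225) = 0.43383.

0.43383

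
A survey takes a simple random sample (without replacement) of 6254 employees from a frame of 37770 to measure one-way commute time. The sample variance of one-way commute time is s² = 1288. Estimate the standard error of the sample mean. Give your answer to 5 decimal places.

Under SRS without replacement, Var(ȳ) = (1 − f)·s²/n with f = n/N = 6254/37770 = 0.16558115.
Var(ȳ) = (1 − 0.16558115)·1288/6254 = 0.83441885·0.20594819 = 0.17184705.
SE(ȳ) = √(0.17184705) = 0.41454.

0.41454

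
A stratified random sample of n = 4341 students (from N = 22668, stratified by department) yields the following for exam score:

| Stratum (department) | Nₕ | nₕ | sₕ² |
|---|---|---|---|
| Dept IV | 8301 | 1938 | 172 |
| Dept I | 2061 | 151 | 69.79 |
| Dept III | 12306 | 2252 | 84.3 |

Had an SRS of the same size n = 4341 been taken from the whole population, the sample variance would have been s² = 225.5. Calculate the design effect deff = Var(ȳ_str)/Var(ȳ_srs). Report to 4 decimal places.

0.5161

Var(ȳ_str) = Σ Wₕ²(1−fₕ)sₕ²/nₕ with Wₕ = Nₕ/22668:
  Dept IV: (8301/22668)²·(1−1938/8301)·172/1938 = 0.0091230615
  Dept I: (2061/22668)²·(1−151/2061)·69.79/151 = 0.0035407984
  Dept III: (12306/22668)²·(1−2252/12306)·84.3/2252 = 0.0090133985
  → Var(ȳ_str) = 0.021677258.
Var(ȳ_srs) = (1 − 4341/22668)·225.5/4341 = 0.041998612.
deff = 0.021677258 / 0.041998612 = 0.5161.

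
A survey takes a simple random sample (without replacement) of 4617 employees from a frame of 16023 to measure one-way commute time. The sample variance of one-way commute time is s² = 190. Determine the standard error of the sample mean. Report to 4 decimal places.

Under SRS without replacement, Var(ȳ) = (1 − f)·s²/n with f = n/N = 4617/16023 = 0.28814829.
Var(ȳ) = (1 − 0.28814829)·190/4617 = 0.71185171·0.041152263 = 0.029294309.
SE(ȳ) = √(0.029294309) = 0.1712.

0.1712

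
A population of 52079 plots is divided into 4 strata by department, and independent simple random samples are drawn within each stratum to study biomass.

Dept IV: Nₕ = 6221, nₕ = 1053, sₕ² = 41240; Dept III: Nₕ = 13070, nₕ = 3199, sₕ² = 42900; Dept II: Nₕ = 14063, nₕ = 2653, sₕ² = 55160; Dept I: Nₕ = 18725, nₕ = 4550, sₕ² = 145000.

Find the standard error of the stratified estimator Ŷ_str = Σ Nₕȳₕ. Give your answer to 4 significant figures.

Var(Ŷ_str) = Σₕ Nₕ²(1 − fₕ)sₕ²/nₕ.
Dept IV: 6221²·(1 − 1053/6221)·41240/1053 = 1.259137 × 10^9.
Dept III: 13070²·(1 − 3199/13070)·42900/3199 = 1.7301342 × 10^9.
Dept II: 14063²·(1 − 2653/14063)·55160/2653 = 3.3361889 × 10^9.
Dept I: 18725²·(1 − 4550/18725)·145000/4550 = 8.4586587 × 10^9.
Sum = 1.4784119 × 10^10.
SE = √(1.4784119 × 10^10) = 121600.

121600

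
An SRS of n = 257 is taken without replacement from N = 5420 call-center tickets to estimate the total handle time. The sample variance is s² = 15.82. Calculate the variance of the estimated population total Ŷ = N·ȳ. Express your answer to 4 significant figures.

1.723 × 10^6

Var(Ŷ) = N²·Var(ȳ) = N²·(1 − n/N)·s²/n.
f = 257/5420 = 0.04741697; Var(ȳ) = 0.95258303·15.82/257 = 0.058637601.
Var(Ŷ) = 5420² · 0.058637601 = 1.7225616 × 10^6.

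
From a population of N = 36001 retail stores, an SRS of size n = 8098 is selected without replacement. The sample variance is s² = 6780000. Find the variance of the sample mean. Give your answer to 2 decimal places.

648.92

Under SRS without replacement, Var(ȳ) = (1 − f)·s²/n with f = n/N = 8098/36001 = 0.22493820.
Var(ȳ) = (1 − 0.22493820)·6780000/8098 = 0.77506180·837.24376 = 648.91566.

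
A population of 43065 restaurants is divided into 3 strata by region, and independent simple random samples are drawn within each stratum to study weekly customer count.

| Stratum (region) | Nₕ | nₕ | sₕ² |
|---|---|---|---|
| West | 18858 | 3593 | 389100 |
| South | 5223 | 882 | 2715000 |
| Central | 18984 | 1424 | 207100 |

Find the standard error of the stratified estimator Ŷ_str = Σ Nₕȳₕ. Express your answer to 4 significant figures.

Var(Ŷ_str) = Σₕ Nₕ²(1 − fₕ)sₕ²/nₕ.
West: 18858²·(1 − 3593/18858)·389100/3593 = 3.1174282 × 10^10.
South: 5223²·(1 − 882/5223)·2715000/882 = 6.979287 × 10^10.
Central: 18984²·(1 − 1424/18984)·207100/1424 = 4.8482203 × 10^10.
Sum = 1.4944936 × 10^11.
SE = √(1.4944936 × 10^11) = 386600.

386600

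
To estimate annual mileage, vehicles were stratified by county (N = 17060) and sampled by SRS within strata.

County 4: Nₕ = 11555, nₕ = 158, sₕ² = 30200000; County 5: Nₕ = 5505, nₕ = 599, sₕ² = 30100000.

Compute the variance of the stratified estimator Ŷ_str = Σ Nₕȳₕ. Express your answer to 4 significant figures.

Var(Ŷ_str) = Σₕ Nₕ²(1 − fₕ)sₕ²/nₕ.
County 4: 11555²·(1 − 158/11555)·30200000/158 = 2.5171573 × 10^13.
County 5: 5505²·(1 − 599/5505)·30100000/599 = 1.3571397 × 10^12.
Sum = 2.6528713 × 10^13.

2.653 × 10^13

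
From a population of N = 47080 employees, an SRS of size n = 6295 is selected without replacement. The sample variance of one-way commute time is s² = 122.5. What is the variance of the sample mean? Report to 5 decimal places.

Under SRS without replacement, Var(ȳ) = (1 − f)·s²/n with f = n/N = 6295/47080 = 0.13370858.
Var(ȳ) = (1 − 0.13370858)·122.5/6295 = 0.86629142·0.019459889 = 0.016857935.

0.01686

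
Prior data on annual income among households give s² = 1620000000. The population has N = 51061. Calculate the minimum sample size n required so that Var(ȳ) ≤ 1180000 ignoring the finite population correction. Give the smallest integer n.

Without fpc, n₀ = s²/D = 1620000000/1180000 = 1372.8814.
Rounding up, n = 1373.

1373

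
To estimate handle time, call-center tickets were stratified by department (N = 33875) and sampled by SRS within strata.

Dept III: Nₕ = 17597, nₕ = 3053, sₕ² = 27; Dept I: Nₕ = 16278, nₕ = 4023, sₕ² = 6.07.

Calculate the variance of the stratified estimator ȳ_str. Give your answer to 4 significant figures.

Var(ȳ_str) = Σₕ Wₕ²(1 − fₕ)sₕ²/nₕ with Wₕ = Nₕ/N, N = 33875.
Dept III: Wₕ = 0.51946863; term = 0.51946863²·(1 − 0.17349548)·27/3053 = 0.0019724266.
Dept I: Wₕ = 0.48053137; term = 0.48053137²·(1 − 0.24714338)·6.07/4023 = 2.6229766 × 10^-4.
Sum = 0.0022347243.

0.002235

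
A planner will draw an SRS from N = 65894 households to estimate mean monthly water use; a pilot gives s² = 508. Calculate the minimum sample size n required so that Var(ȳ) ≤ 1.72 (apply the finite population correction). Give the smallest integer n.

Without fpc, n₀ = s²/D = 508/1.72 = 295.3488.
With fpc, (1 − n/N)·s²/n ≤ D requires n ≥ n₀/(1 + n₀/N) = 295.3488/(1 + 295.3488/65894) = 294.0309.
Rounding up, n = 295.

295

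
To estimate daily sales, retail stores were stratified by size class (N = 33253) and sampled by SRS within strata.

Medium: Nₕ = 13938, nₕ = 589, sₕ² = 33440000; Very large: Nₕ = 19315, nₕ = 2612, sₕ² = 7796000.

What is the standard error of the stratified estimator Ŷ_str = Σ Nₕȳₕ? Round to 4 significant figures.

3.395 × 10^6

Var(Ŷ_str) = Σₕ Nₕ²(1 − fₕ)sₕ²/nₕ.
Medium: 13938²·(1 − 589/13938)·33440000/589 = 1.0563313 × 10^13.
Very large: 19315²·(1 − 2612/19315)·7796000/2612 = 9.6291478 × 10^11.
Sum = 1.1526228 × 10^13.
SE = √(1.1526228 × 10^13) = 3.395 × 10^6.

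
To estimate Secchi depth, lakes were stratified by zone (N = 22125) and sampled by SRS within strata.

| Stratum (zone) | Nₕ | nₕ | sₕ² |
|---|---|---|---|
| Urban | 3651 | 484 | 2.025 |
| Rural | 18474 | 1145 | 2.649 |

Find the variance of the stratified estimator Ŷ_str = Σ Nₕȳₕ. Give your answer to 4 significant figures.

789000

Var(Ŷ_str) = Σₕ Nₕ²(1 − fₕ)sₕ²/nₕ.
Urban: 3651²·(1 − 484/3651)·2.025/484 = 48377.07.
Rural: 18474²·(1 − 1145/18474)·2.649/1145 = 740646.39.
Sum = 789023.46.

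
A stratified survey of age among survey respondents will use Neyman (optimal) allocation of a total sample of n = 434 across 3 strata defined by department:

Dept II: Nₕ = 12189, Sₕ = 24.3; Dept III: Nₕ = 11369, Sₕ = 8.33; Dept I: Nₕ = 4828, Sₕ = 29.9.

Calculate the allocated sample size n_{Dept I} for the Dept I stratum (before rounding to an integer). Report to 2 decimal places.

Neyman allocation: nₕ = n·NₕSₕ / Σⱼ NⱼSⱼ.
Σ NⱼSⱼ = 12189·24.3 + 11369·8.33 + 4828·29.9 = 535253.67.
n_{Dept I} = 434·4828·29.9 / 535253.67 = 117.05.

117.05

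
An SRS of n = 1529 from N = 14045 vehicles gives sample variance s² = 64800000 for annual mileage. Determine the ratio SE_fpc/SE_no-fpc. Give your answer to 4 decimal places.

f = n/N = 1529/14045 = 0.10886436.
SE_no-fpc = √(s²/n) = 205.86559; SE_fpc = √((1−f)s²/n) = 194.33708.
Ratio = √(1−f) = 0.94399981.

0.9440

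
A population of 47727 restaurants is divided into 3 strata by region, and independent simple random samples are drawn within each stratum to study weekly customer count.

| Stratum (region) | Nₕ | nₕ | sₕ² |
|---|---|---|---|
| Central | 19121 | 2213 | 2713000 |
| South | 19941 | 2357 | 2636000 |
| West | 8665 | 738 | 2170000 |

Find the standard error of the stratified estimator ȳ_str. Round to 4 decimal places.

20.8523

Var(ȳ_str) = Σₕ Wₕ²(1 − fₕ)sₕ²/nₕ with Wₕ = Nₕ/N, N = 47727.
Central: Wₕ = 0.40063277; term = 0.40063277²·(1 − 0.11573662)·2713000/2213 = 173.99748.
South: Wₕ = 0.41781382; term = 0.41781382²·(1 − 0.11819869)·2636000/2357 = 172.156.
West: Wₕ = 0.18155342; term = 0.18155342²·(1 − 0.08517023)·2170000/738 = 88.665062.
Sum = 434.81854.
SE = √(434.81854) = 20.8523.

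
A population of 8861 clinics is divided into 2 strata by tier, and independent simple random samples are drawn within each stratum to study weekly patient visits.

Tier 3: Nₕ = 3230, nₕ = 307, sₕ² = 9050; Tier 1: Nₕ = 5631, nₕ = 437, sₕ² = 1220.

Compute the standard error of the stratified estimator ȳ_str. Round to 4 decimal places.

Var(ȳ_str) = Σₕ Wₕ²(1 − fₕ)sₕ²/nₕ with Wₕ = Nₕ/N, N = 8861.
Tier 3: Wₕ = 0.36451868; term = 0.36451868²·(1 − 0.09504644)·9050/307 = 3.5446721.
Tier 1: Wₕ = 0.63548132; term = 0.63548132²·(1 − 0.07760611)·1220/437 = 1.0399211.
Sum = 4.5845932.
SE = √(4.5845932) = 2.1412.

2.1412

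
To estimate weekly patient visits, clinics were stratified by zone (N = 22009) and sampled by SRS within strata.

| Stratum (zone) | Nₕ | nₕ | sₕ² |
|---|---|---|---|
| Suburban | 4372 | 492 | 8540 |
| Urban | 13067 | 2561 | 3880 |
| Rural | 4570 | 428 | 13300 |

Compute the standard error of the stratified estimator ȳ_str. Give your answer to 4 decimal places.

1.5005

Var(ȳ_str) = Σₕ Wₕ²(1 − fₕ)sₕ²/nₕ with Wₕ = Nₕ/N, N = 22009.
Suburban: Wₕ = 0.19864601; term = 0.19864601²·(1 − 0.11253431)·8540/492 = 0.60786064.
Urban: Wₕ = 0.59371166; term = 0.59371166²·(1 − 0.19598990)·3880/2561 = 0.42937308.
Rural: Wₕ = 0.20764233; term = 0.20764233²·(1 − 0.09365427)·13300/428 = 1.2143211.
Sum = 2.2515548.
SE = √(2.2515548) = 1.5005.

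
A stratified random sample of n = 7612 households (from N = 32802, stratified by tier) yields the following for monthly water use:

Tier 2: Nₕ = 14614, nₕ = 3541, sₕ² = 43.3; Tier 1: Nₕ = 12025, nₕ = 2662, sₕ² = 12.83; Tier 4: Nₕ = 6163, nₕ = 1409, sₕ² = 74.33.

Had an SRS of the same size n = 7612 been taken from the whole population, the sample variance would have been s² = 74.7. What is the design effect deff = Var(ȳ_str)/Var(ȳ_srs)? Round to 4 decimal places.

Var(ȳ_str) = Σ Wₕ²(1−fₕ)sₕ²/nₕ with Wₕ = Nₕ/32802:
  Tier 2: (14614/32802)²·(1−3541/14614)·43.3/3541 = 0.0018390593
  Tier 1: (12025/32802)²·(1−2662/12025)·12.83/2662 = 5.0433379 × 10^-4
  Tier 4: (6163/32802)²·(1−1409/6163)·74.33/1409 = 0.0014364941
  → Var(ȳ_str) = 0.0037798872.
Var(ȳ_srs) = (1 − 7612/32802)·74.7/7612 = 0.0075361523.
deff = 0.0037798872 / 0.0075361523 = 0.5016.

0.5016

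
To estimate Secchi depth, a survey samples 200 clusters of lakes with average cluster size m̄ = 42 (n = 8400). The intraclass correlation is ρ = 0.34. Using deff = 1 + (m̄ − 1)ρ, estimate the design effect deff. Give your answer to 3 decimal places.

deff = 1 + (42 − 1)·0.34 = 1 + 13.94 = 14.94.

14.940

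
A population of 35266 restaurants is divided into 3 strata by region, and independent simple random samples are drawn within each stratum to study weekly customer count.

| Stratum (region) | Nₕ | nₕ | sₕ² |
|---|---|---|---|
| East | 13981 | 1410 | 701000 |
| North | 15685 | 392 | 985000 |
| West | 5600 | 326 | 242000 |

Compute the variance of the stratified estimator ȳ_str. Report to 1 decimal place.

Var(ȳ_str) = Σₕ Wₕ²(1 − fₕ)sₕ²/nₕ with Wₕ = Nₕ/N, N = 35266.
East: Wₕ = 0.39644417; term = 0.39644417²·(1 − 0.10085116)·701000/1410 = 70.257802.
North: Wₕ = 0.44476266; term = 0.44476266²·(1 − 0.02499203)·985000/392 = 484.63522.
West: Wₕ = 0.15879317; term = 0.15879317²·(1 − 0.05821429)·242000/326 = 17.628425.
Sum = 572.52145.

572.5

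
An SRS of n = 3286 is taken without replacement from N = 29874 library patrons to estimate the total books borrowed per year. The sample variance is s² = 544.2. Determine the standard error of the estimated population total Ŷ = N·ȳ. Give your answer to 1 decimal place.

Var(Ŷ) = N²·Var(ȳ) = N²·(1 − n/N)·s²/n.
f = 3286/29874 = 0.10999531; Var(ȳ) = 0.89000469·544.2/3286 = 0.14739518.
Var(Ŷ) = 29874² · 0.14739518 = 1.3154369 × 10^8.
SE(Ŷ) = √(1.3154369 × 10^8) = 11469.2.

11469.2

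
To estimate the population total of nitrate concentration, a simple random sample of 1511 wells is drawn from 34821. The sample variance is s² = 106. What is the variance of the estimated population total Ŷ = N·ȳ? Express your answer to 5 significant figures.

8.1369 × 10^7

Var(Ŷ) = N²·Var(ȳ) = N²·(1 − n/N)·s²/n.
f = 1511/34821 = 0.04339335; Var(ȳ) = 0.95660665·106/1511 = 0.067108077.
Var(Ŷ) = 34821² · 0.067108077 = 8.136868 × 10^7.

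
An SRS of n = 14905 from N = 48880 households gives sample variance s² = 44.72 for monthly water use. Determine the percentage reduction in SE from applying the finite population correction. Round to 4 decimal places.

f = n/N = 14905/48880 = 0.30493044.
SE_no-fpc = √(s²/n) = 0.054775318; SE_fpc = √((1−f)s²/n) = 0.045666638.
Ratio = √(1−f) = 0.83370832. Reduction = 100·(1 − 0.83370832) = 16.6292%.

16.6292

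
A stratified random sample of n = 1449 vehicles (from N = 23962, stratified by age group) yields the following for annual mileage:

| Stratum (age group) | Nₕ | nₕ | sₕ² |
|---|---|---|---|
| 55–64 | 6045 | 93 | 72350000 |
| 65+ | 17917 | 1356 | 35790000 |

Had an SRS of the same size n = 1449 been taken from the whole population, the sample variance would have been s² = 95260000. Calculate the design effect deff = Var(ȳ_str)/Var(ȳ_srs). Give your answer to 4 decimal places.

Var(ȳ_str) = Σ Wₕ²(1−fₕ)sₕ²/nₕ with Wₕ = Nₕ/23962:
  55–64: (6045/23962)²·(1−93/6045)·72350000/93 = 48749.334
  65+: (17917/23962)²·(1−1356/17917)·35790000/1356 = 13639.792
  → Var(ȳ_str) = 62389.126.
Var(ȳ_srs) = (1 − 1449/23962)·95260000/1449 = 61766.43.
deff = 62389.126 / 61766.43 = 1.0101.

1.0101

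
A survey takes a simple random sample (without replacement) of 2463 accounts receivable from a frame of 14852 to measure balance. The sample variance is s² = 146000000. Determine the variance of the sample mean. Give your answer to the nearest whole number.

Under SRS without replacement, Var(ȳ) = (1 − f)·s²/n with f = n/N = 2463/14852 = 0.16583625.
Var(ȳ) = (1 − 0.16583625)·146000000/2463 = 0.83416375·59277.304 = 49446.978.

49447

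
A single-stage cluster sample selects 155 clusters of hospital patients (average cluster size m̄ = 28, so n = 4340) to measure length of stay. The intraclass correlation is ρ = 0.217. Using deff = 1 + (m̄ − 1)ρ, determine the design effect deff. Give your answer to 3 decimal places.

deff = 1 + (28 − 1)·0.217 = 1 + 5.859 = 6.859.

6.859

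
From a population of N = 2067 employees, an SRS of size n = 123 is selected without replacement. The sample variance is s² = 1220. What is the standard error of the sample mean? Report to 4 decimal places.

Under SRS without replacement, Var(ȳ) = (1 − f)·s²/n with f = n/N = 123/2067 = 0.05950653.
Var(ȳ) = (1 − 0.05950653)·1220/123 = 0.94049347·9.9186992 = 9.3284718.
SE(ȳ) = √(9.3284718) = 3.0543.

3.0543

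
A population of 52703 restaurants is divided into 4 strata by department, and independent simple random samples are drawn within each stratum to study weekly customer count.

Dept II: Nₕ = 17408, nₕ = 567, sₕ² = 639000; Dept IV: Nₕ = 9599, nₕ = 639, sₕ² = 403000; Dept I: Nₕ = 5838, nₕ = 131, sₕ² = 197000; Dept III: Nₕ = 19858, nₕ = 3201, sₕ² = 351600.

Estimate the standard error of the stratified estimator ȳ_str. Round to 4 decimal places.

13.0229

Var(ȳ_str) = Σₕ Wₕ²(1 − fₕ)sₕ²/nₕ with Wₕ = Nₕ/N, N = 52703.
Dept II: Wₕ = 0.33030378; term = 0.33030378²·(1 − 0.03257123)·639000/567 = 118.94984.
Dept IV: Wₕ = 0.18213384; term = 0.18213384²·(1 − 0.06656943)·403000/639 = 19.528438.
Dept I: Wₕ = 0.11077168; term = 0.11077168²·(1 − 0.02243919)·197000/131 = 18.038325.
Dept III: Wₕ = 0.37679070; term = 0.37679070²·(1 − 0.16119448)·351600/3201 = 13.080514.
Sum = 169.59712.
SE = √(169.59712) = 13.0229.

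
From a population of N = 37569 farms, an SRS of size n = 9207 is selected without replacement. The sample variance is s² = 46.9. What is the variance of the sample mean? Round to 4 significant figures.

0.003846

Under SRS without replacement, Var(ȳ) = (1 − f)·s²/n with f = n/N = 9207/37569 = 0.24506907.
Var(ȳ) = (1 − 0.24506907)·46.9/9207 = 0.75493093·0.0050939503 = 0.0038455806.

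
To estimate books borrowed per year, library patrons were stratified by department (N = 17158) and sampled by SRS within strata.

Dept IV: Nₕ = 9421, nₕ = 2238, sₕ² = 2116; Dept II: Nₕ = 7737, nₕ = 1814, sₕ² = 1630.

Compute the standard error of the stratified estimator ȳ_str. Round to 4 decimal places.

Var(ȳ_str) = Σₕ Wₕ²(1 − fₕ)sₕ²/nₕ with Wₕ = Nₕ/N, N = 17158.
Dept IV: Wₕ = 0.54907332; term = 0.54907332²·(1 − 0.23755440)·2116/2238 = 0.21733272.
Dept II: Wₕ = 0.45092668; term = 0.45092668²·(1 − 0.23445780)·1630/1814 = 0.13987217.
Sum = 0.35720489.
SE = √(0.35720489) = 0.5977.

0.5977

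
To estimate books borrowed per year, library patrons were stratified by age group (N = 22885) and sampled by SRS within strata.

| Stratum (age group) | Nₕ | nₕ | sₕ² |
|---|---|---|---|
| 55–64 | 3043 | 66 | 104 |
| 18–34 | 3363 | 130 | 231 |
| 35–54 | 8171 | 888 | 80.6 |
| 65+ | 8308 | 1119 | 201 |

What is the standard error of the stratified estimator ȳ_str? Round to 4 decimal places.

0.3081

Var(ȳ_str) = Σₕ Wₕ²(1 − fₕ)sₕ²/nₕ with Wₕ = Nₕ/N, N = 22885.
55–64: Wₕ = 0.13296919; term = 0.13296919²·(1 − 0.02168912)·104/66 = 0.027256391.
18–34: Wₕ = 0.14695215; term = 0.14695215²·(1 − 0.03865596)·231/130 = 0.036889211.
35–54: Wₕ = 0.35704610; term = 0.35704610²·(1 − 0.10867703)·80.6/888 = 0.010313493.
65+: Wₕ = 0.36303255; term = 0.36303255²·(1 − 0.13468946)·201/1119 = 0.020484676.
Sum = 0.094943771.
SE = √(0.094943771) = 0.3081.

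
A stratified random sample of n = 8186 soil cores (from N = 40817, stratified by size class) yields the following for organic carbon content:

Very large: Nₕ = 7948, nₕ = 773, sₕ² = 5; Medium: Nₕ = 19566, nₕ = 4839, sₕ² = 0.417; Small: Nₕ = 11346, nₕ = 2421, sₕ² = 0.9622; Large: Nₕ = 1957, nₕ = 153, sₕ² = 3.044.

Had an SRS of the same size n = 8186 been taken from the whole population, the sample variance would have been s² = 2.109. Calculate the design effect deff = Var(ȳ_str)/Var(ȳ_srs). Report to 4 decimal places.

Var(ȳ_str) = Σ Wₕ²(1−fₕ)sₕ²/nₕ with Wₕ = Nₕ/40817:
  Very large: (7948/40817)²·(1−773/7948)·5/773 = 2.2140535 × 10^-4
  Medium: (19566/40817)²·(1−4839/19566)·0.417/4839 = 1.4904404 × 10^-5
  Small: (11346/40817)²·(1−2421/11346)·0.9622/2421 = 2.41568 × 10^-5
  Large: (1957/40817)²·(1−153/1957)·3.044/153 = 4.2159788 × 10^-5
  → Var(ȳ_str) = 3.0262634 × 10^-4.
Var(ȳ_srs) = (1 − 8186/40817)·2.109/8186 = 2.0596534 × 10^-4.
deff = (3.0262634 × 10^-4) / (2.0596534 × 10^-4) = 1.4693.

1.4693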